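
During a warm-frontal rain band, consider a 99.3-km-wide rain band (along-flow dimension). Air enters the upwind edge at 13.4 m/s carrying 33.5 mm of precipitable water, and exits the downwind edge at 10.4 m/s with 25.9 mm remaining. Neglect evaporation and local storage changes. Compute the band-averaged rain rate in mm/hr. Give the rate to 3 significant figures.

Column moisture flux per unit crosswind length is F = V × PW.
Inflow: F_in = 13.4 × 33.5 = 448.9 mm·m/s
Outflow: F_out = 10.4 × 25.9 = 269.36 mm·m/s
Steady-state rate R = (F_in − F_out)/L = (448.9 − 269.36) / 99300 m = 1.808e-03 mm/s.
R = 1.808e-03 × 3600 = 6.51 mm/hr.

R ≈ 6.51 mm/hr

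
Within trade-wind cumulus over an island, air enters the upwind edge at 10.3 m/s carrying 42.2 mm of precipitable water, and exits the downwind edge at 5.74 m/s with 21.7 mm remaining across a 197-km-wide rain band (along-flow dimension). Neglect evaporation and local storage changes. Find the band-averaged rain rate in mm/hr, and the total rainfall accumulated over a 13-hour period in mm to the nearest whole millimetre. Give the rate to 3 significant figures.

R ≈ 5.67 mm/hr; total ≈ 74 mm

Column moisture flux per unit crosswind length is F = V × PW.
Inflow: F_in = 10.3 × 42.2 = 434.66 mm·m/s
Outflow: F_out = 5.74 × 21.7 = 124.558 mm·m/s
Steady-state rate R = (F_in − F_out)/L = (434.66 − 124.558) / 197000 m = 1.574e-03 mm/s.
R = 1.574e-03 × 3600 = 5.67 mm/hr.
Over 13 h: total = 5.67 × 13 = 73.71 ≈ 74 mm.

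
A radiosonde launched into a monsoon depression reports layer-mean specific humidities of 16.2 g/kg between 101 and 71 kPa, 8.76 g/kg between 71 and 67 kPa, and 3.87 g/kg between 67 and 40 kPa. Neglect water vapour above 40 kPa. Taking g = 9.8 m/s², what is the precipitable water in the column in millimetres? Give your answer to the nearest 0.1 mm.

PW ≈ 63.8 mm

Precipitable water is the column-integrated vapour mass per unit area: PW = (1/g) Σ q̄ Δp, with q in kg/kg and Δp in Pa (1 kg/m² of water = 1 mm).
Layer 101–71 kPa: Δp = 300 hPa = 30000 Pa, q̄ = 0.0162 kg/kg → 0.0162 × 30000 / 9.8 = 49.59 mm
Layer 71–67 kPa: Δp = 40 hPa = 4000 Pa, q̄ = 0.00876 kg/kg → 0.00876 × 4000 / 9.8 = 3.58 mm
Layer 67–40 kPa: Δp = 270 hPa = 27000 Pa, q̄ = 0.00387 kg/kg → 0.00387 × 27000 / 9.8 = 10.66 mm
PW = 49.59 + 3.58 + 10.66 = 63.83 ≈ 63.8 mm.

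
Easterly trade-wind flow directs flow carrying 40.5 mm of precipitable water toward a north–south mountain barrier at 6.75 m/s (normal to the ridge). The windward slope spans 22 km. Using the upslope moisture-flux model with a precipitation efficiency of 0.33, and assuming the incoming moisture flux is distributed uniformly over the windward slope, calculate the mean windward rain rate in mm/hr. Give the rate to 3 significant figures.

R ≈ 14.8 mm/hr

Incoming column moisture flux per unit ridge length: F = V × PW = 6.75 × 40.5 = 273.375 mm·m/s.
Spread over the 22 km slope with efficiency ε = 0.33: R = ε·F/W = 0.33 × 273.375 / 22000 m = 4.101e-03 mm/s.
R = 4.101e-03 × 3600 = 14.8 mm/hr.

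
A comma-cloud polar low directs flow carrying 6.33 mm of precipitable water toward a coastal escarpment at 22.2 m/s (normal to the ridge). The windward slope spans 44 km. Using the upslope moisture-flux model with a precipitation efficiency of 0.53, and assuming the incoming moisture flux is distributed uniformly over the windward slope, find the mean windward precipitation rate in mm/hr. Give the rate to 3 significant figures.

R ≈ 6.09 mm/hr

Incoming column moisture flux per unit ridge length: F = V × PW = 22.2 × 6.33 = 140.526 mm·m/s.
Spread over the 44 km slope with efficiency ε = 0.53: R = ε·F/W = 0.53 × 140.526 / 44000 m = 1.693e-03 mm/s.
R = 1.693e-03 × 3600 = 6.09 mm/hr.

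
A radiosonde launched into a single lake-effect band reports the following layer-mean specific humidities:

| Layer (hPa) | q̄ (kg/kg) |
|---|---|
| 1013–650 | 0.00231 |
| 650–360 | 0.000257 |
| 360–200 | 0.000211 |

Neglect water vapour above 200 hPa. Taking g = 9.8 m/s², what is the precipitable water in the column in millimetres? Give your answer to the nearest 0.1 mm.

Precipitable water is the column-integrated vapour mass per unit area: PW = (1/g) Σ q̄ Δp, with q in kg/kg and Δp in Pa (1 kg/m² of water = 1 mm).
Layer 1013–650 hPa: Δp = 363 hPa = 36300 Pa, q̄ = 0.00231 kg/kg → 0.00231 × 36300 / 9.8 = 8.56 mm
Layer 650–360 hPa: Δp = 290 hPa = 29000 Pa, q̄ = 0.000257 kg/kg → 0.000257 × 29000 / 9.8 = 0.76 mm
Layer 360–200 hPa: Δp = 160 hPa = 16000 Pa, q̄ = 0.000211 kg/kg → 0.000211 × 16000 / 9.8 = 0.34 mm
PW = 8.56 + 0.76 + 0.34 = 9.66 ≈ 9.7 mm.

PW ≈ 9.7 mm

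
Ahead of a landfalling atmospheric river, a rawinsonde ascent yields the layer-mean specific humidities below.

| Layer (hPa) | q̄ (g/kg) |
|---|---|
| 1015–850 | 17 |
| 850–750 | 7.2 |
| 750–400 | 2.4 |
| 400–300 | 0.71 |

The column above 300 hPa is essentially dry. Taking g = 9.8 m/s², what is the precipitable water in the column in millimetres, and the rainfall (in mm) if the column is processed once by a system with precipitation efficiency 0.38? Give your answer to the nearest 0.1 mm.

PW ≈ 45.3 mm; rainfall ≈ 17.2 mm

Precipitable water is the column-integrated vapour mass per unit area: PW = (1/g) Σ q̄ Δp, with q in kg/kg and Δp in Pa (1 kg/m² of water = 1 mm).
Layer 1015–850 hPa: Δp = 165 hPa = 16500 Pa, q̄ = 0.017 kg/kg → 0.017 × 16500 / 9.8 = 28.62 mm
Layer 850–750 hPa: Δp = 100 hPa = 10000 Pa, q̄ = 0.0072 kg/kg → 0.0072 × 10000 / 9.8 = 7.35 mm
Layer 750–400 hPa: Δp = 350 hPa = 35000 Pa, q̄ = 0.0024 kg/kg → 0.0024 × 35000 / 9.8 = 8.57 mm
Layer 400–300 hPa: Δp = 100 hPa = 10000 Pa, q̄ = 0.00071 kg/kg → 0.00071 × 10000 / 9.8 = 0.72 mm
PW = 28.62 + 7.35 + 8.57 + 0.72 = 45.26 ≈ 45.3 mm.
Rainfall = ε × PW = 0.38 × 45.3 = 17.2 mm.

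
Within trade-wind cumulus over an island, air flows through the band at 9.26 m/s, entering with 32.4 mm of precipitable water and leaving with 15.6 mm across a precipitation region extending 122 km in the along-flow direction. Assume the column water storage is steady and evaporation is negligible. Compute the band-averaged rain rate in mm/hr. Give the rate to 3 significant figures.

R ≈ 4.59 mm/hr

Column moisture flux per unit crosswind length is F = V × PW.
Inflow: F_in = 9.26 × 32.4 = 300.024 mm·m/s
Outflow: F_out = 9.26 × 15.6 = 144.456 mm·m/s
Steady-state rate R = (F_in − F_out)/L = (300.024 − 144.456) / 122000 m = 1.275e-03 mm/s.
R = 1.275e-03 × 3600 = 4.59 mm/hr.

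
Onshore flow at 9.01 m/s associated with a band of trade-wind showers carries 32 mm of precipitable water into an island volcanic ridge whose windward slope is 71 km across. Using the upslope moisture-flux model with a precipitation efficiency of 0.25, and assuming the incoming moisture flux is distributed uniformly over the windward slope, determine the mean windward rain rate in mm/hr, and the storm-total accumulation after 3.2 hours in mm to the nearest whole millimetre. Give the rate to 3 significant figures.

R ≈ 3.65 mm/hr; total ≈ 12 mm

Incoming column moisture flux per unit ridge length: F = V × PW = 9.01 × 32 = 288.32 mm·m/s.
Spread over the 71 km slope with efficiency ε = 0.25: R = ε·F/W = 0.25 × 288.32 / 71000 m = 1.015e-03 mm/s.
R = 1.015e-03 × 3600 = 3.65 mm/hr.
Over 3.2 h: total = 3.65 × 3.2 = 11.68 ≈ 12 mm.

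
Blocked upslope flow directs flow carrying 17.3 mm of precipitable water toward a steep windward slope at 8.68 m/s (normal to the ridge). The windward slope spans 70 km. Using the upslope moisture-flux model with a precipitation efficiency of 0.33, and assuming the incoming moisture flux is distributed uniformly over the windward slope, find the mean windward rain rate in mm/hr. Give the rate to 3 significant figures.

R ≈ 2.55 mm/hr

Incoming column moisture flux per unit ridge length: F = V × PW = 8.68 × 17.3 = 150.164 mm·m/s.
Spread over the 70 km slope with efficiency ε = 0.33: R = ε·F/W = 0.33 × 150.164 / 70000 m = 7.079e-04 mm/s.
R = 7.079e-04 × 3600 = 2.55 mm/hr.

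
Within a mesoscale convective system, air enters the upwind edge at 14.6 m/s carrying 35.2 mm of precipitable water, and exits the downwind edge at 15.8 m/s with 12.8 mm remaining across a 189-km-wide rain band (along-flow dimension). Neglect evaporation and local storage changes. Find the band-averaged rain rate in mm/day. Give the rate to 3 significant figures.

R ≈ 142 mm/day

Column moisture flux per unit crosswind length is F = V × PW.
Inflow: F_in = 14.6 × 35.2 = 513.92 mm·m/s
Outflow: F_out = 15.8 × 12.8 = 202.24 mm·m/s
Steady-state rate R = (F_in − F_out)/L = (513.92 − 202.24) / 189000 m = 1.649e-03 mm/s.
R = 1.649e-03 × 3600 × 24 = 142 mm/day.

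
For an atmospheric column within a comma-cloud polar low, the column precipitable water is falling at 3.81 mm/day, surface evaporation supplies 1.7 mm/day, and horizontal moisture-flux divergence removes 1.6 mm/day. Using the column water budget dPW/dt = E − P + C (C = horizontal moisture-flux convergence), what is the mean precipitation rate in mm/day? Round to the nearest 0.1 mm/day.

P ≈ 3.9 mm/day

dPW/dt = -3.81 mm/day.
P = E + C − dPW/dt = 1.7 + (-1.6) − (-3.81) = 3.9 mm/day.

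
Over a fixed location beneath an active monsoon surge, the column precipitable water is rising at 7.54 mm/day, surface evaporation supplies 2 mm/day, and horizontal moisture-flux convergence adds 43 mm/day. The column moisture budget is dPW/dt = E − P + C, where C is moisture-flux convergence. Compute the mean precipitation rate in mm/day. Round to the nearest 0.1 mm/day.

P ≈ 37.5 mm/day

dPW/dt = +7.54 mm/day.
P = E + C − dPW/dt = 2 + (43) − (+7.54) = 37.5 mm/day.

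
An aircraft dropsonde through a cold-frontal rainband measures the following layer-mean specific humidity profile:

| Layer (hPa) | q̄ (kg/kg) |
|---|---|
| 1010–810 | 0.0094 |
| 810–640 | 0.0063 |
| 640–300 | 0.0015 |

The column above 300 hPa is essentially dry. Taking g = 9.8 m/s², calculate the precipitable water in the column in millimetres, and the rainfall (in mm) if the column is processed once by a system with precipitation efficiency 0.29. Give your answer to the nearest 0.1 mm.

Precipitable water is the column-integrated vapour mass per unit area: PW = (1/g) Σ q̄ Δp, with q in kg/kg and Δp in Pa (1 kg/m² of water = 1 mm).
Layer 1010–810 hPa: Δp = 200 hPa = 20000 Pa, q̄ = 0.0094 kg/kg → 0.0094 × 20000 / 9.8 = 19.18 mm
Layer 810–640 hPa: Δp = 170 hPa = 17000 Pa, q̄ = 0.0063 kg/kg → 0.0063 × 17000 / 9.8 = 10.93 mm
Layer 640–300 hPa: Δp = 340 hPa = 34000 Pa, q̄ = 0.0015 kg/kg → 0.0015 × 34000 / 9.8 = 5.20 mm
PW = 19.18 + 10.93 + 5.20 = 35.31 ≈ 35.3 mm.
Rainfall = ε × PW = 0.29 × 35.3 = 10.2 mm.

PW ≈ 35.3 mm; rainfall ≈ 10.2 mm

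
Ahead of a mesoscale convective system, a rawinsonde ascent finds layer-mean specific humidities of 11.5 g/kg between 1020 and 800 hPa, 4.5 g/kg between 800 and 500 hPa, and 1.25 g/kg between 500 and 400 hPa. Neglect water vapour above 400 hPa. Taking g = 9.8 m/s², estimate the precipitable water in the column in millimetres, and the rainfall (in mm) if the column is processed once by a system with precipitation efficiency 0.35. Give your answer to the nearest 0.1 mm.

PW ≈ 40.9 mm; rainfall ≈ 14.3 mm

Precipitable water is the column-integrated vapour mass per unit area: PW = (1/g) Σ q̄ Δp, with q in kg/kg and Δp in Pa (1 kg/m² of water = 1 mm).
Layer 1020–800 hPa: Δp = 220 hPa = 22000 Pa, q̄ = 0.0115 kg/kg → 0.0115 × 22000 / 9.8 = 25.82 mm
Layer 800–500 hPa: Δp = 300 hPa = 30000 Pa, q̄ = 0.0045 kg/kg → 0.0045 × 30000 / 9.8 = 13.78 mm
Layer 500–400 hPa: Δp = 100 hPa = 10000 Pa, q̄ = 0.00125 kg/kg → 0.00125 × 10000 / 9.8 = 1.28 mm
PW = 25.82 + 13.78 + 1.28 = 40.88 ≈ 40.9 mm.
Rainfall = ε × PW = 0.35 × 40.9 = 14.3 mm.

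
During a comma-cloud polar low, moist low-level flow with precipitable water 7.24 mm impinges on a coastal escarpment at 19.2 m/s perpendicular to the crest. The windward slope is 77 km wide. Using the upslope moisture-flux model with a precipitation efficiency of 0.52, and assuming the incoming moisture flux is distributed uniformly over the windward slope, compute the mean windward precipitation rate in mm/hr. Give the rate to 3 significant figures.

Incoming column moisture flux per unit ridge length: F = V × PW = 19.2 × 7.24 = 139.008 mm·m/s.
Spread over the 77 km slope with efficiency ε = 0.52: R = ε·F/W = 0.52 × 139.008 / 77000 m = 9.388e-04 mm/s.
R = 9.388e-04 × 3600 = 3.38 mm/hr.

R ≈ 3.38 mm/hr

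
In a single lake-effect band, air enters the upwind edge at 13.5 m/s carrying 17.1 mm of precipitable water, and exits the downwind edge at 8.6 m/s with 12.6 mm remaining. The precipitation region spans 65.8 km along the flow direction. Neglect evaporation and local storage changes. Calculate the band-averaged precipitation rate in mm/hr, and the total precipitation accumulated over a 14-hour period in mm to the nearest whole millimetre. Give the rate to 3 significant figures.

Column moisture flux per unit crosswind length is F = V × PW.
Inflow: F_in = 13.5 × 17.1 = 230.85 mm·m/s
Outflow: F_out = 8.6 × 12.6 = 108.36 mm·m/s
Steady-state rate R = (F_in − F_out)/L = (230.85 − 108.36) / 65800 m = 1.862e-03 mm/s.
R = 1.862e-03 × 3600 = 6.70 mm/hr.
Over 14 h: total = 6.70 × 14 = 93.8 ≈ 94 mm.

R ≈ 6.70 mm/hr; total ≈ 94 mm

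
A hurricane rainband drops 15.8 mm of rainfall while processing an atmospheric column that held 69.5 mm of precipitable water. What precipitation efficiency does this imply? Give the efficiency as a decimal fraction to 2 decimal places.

ε = rainfall / PW = 15.8 / 69.5 = 0.23.

ε ≈ 0.23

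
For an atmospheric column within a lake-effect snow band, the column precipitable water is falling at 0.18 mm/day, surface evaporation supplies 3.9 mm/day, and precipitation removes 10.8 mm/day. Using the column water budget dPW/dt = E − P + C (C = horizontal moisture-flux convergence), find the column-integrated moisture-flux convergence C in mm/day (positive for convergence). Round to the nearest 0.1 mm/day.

C ≈ 6.7 mm/day

dPW/dt = -0.18 mm/day.
C = dPW/dt − E + P = (-0.18) − 3.9 + 10.8 = 6.7 mm/day.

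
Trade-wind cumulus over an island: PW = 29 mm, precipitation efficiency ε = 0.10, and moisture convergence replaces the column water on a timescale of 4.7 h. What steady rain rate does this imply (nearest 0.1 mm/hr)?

Each overturning extracts ε × PW = 0.10 × 29 = 2.9 mm.
Rate = ε·PW / τ = 2.9 / 4.7 h = 0.6 mm/hr.

R ≈ 0.6 mm/hr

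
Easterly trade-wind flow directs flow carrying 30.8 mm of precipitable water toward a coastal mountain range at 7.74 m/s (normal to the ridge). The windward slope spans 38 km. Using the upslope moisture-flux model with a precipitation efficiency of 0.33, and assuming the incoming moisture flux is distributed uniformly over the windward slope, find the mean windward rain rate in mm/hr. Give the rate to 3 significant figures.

Incoming column moisture flux per unit ridge length: F = V × PW = 7.74 × 30.8 = 238.392 mm·m/s.
Spread over the 38 km slope with efficiency ε = 0.33: R = ε·F/W = 0.33 × 238.392 / 38000 m = 2.070e-03 mm/s.
R = 2.070e-03 × 3600 = 7.45 mm/hr.

R ≈ 7.45 mm/hr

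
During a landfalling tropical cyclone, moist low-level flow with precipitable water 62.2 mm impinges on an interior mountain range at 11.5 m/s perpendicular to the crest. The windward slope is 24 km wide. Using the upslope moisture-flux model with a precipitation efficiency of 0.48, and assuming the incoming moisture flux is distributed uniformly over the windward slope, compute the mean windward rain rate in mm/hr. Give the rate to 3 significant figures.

Incoming column moisture flux per unit ridge length: F = V × PW = 11.5 × 62.2 = 715.3 mm·m/s.
Spread over the 24 km slope with efficiency ε = 0.48: R = ε·F/W = 0.48 × 715.3 / 24000 m = 1.431e-02 mm/s.
R = 1.431e-02 × 3600 = 51.5 mm/hr.

R ≈ 51.5 mm/hr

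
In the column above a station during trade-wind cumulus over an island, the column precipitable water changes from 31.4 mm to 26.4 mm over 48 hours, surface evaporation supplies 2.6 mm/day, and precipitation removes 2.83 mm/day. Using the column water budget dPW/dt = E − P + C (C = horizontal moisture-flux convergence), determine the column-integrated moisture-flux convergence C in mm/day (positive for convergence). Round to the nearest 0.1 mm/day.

C ≈ -2.3 mm/day

dPW/dt = (26.4 − 31.4) mm / (48/24 day) = -2.500 mm/day.
C = dPW/dt − E + P = (-2.500) − 2.6 + 2.83 = -2.3 mm/day.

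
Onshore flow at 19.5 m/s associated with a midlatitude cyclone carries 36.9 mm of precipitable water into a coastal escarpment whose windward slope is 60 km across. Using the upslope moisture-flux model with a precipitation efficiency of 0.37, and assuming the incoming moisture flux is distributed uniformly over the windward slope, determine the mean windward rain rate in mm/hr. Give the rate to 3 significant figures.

Incoming column moisture flux per unit ridge length: F = V × PW = 19.5 × 36.9 = 719.55 mm·m/s.
Spread over the 60 km slope with efficiency ε = 0.37: R = ε·F/W = 0.37 × 719.55 / 60000 m = 4.437e-03 mm/s.
R = 4.437e-03 × 3600 = 16.0 mm/hr.

R ≈ 16.0 mm/hr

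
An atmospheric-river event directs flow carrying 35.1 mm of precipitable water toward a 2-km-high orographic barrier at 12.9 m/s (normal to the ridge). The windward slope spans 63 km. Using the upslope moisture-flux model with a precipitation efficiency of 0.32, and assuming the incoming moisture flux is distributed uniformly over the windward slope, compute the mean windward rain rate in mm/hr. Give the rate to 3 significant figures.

R ≈ 8.28 mm/hr

Incoming column moisture flux per unit ridge length: F = V × PW = 12.9 × 35.1 = 452.79 mm·m/s.
Spread over the 63 km slope with efficiency ε = 0.32: R = ε·F/W = 0.32 × 452.79 / 63000 m = 2.300e-03 mm/s.
R = 2.300e-03 × 3600 = 8.28 mm/hr.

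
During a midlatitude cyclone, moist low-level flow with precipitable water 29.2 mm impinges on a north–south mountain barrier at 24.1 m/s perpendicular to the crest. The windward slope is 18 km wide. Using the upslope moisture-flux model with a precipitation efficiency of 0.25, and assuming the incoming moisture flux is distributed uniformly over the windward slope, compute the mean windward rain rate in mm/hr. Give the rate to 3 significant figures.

R ≈ 35.2 mm/hr

Incoming column moisture flux per unit ridge length: F = V × PW = 24.1 × 29.2 = 703.72 mm·m/s.
Spread over the 18 km slope with efficiency ε = 0.25: R = ε·F/W = 0.25 × 703.72 / 18000 m = 9.774e-03 mm/s.
R = 9.774e-03 × 3600 = 35.2 mm/hr.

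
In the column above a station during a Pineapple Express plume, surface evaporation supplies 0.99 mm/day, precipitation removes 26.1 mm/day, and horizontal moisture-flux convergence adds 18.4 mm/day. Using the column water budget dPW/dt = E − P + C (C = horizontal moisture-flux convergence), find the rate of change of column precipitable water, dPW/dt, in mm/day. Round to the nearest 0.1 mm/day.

dPW/dt ≈ -6.7 mm/day

dPW/dt = E − P + C = 0.99 − 26.1 + (18.4) = -6.7 mm/day.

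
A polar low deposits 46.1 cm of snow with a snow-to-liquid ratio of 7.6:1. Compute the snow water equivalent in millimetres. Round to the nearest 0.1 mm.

SWE ≈ 60.7 mm

SWE = snow depth / ratio = 46.1 cm / 7.6 = 6.066 cm = 60.7 mm.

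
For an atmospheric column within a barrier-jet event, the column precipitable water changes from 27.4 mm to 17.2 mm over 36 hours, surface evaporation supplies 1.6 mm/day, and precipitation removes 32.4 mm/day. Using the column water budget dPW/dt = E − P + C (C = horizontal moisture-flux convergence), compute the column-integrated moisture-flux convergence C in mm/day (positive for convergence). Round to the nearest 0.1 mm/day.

dPW/dt = (17.2 − 27.4) mm / (36/24 day) = -6.800 mm/day.
C = dPW/dt − E + P = (-6.800) − 1.6 + 32.4 = 24.0 mm/day.

C ≈ 24.0 mm/day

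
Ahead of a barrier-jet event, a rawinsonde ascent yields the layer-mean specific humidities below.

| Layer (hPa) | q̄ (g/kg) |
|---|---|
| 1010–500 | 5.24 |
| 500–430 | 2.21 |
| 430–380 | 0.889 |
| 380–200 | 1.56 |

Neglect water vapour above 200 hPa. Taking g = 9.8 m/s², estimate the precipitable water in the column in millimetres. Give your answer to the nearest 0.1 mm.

PW ≈ 32.2 mm

Precipitable water is the column-integrated vapour mass per unit area: PW = (1/g) Σ q̄ Δp, with q in kg/kg and Δp in Pa (1 kg/m² of water = 1 mm).
Layer 1010–500 hPa: Δp = 510 hPa = 51000 Pa, q̄ = 0.00524 kg/kg → 0.00524 × 51000 / 9.8 = 27.27 mm
Layer 500–430 hPa: Δp = 70 hPa = 7000 Pa, q̄ = 0.00221 kg/kg → 0.00221 × 7000 / 9.8 = 1.58 mm
Layer 430–380 hPa: Δp = 50 hPa = 5000 Pa, q̄ = 0.000889 kg/kg → 0.000889 × 5000 / 9.8 = 0.45 mm
Layer 380–200 hPa: Δp = 180 hPa = 18000 Pa, q̄ = 0.00156 kg/kg → 0.00156 × 18000 / 9.8 = 2.87 mm
PW = 27.27 + 1.58 + 0.45 + 2.87 = 32.17 ≈ 32.2 mm.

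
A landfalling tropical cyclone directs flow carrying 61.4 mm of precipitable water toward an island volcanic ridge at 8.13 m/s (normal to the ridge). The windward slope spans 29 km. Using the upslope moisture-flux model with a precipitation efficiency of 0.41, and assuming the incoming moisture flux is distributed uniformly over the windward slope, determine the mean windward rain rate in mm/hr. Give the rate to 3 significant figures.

Incoming column moisture flux per unit ridge length: F = V × PW = 8.13 × 61.4 = 499.182 mm·m/s.
Spread over the 29 km slope with efficiency ε = 0.41: R = ε·F/W = 0.41 × 499.182 / 29000 m = 7.057e-03 mm/s.
R = 7.057e-03 × 3600 = 25.4 mm/hr.

R ≈ 25.4 mm/hr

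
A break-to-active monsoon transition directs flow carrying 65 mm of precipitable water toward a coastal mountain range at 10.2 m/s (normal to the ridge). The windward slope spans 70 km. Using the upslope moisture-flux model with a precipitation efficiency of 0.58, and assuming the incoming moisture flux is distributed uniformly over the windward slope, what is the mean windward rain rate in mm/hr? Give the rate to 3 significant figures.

Incoming column moisture flux per unit ridge length: F = V × PW = 10.2 × 65 = 663 mm·m/s.
Spread over the 70 km slope with efficiency ε = 0.58: R = ε·F/W = 0.58 × 663 / 70000 m = 5.493e-03 mm/s.
R = 5.493e-03 × 3600 = 19.8 mm/hr.

R ≈ 19.8 mm/hr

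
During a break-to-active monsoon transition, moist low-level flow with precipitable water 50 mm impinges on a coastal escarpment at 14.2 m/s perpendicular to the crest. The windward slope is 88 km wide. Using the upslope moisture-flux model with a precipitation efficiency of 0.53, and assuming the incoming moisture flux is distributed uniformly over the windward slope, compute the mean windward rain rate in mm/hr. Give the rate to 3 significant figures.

R ≈ 15.4 mm/hr

Incoming column moisture flux per unit ridge length: F = V × PW = 14.2 × 50 = 710 mm·m/s.
Spread over the 88 km slope with efficiency ε = 0.53: R = ε·F/W = 0.53 × 710 / 88000 m = 4.276e-03 mm/s.
R = 4.276e-03 × 3600 = 15.4 mm/hr.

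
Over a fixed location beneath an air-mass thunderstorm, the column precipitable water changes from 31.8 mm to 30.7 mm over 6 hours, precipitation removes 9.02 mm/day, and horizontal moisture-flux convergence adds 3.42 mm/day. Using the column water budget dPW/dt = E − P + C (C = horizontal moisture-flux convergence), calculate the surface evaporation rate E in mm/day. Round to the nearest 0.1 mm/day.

E ≈ 1.2 mm/day

dPW/dt = (30.7 − 31.8) mm / (6/24 day) = -4.400 mm/day.
E = dPW/dt + P − C = (-4.400) + 9.02 − (3.42) = 1.2 mm/day.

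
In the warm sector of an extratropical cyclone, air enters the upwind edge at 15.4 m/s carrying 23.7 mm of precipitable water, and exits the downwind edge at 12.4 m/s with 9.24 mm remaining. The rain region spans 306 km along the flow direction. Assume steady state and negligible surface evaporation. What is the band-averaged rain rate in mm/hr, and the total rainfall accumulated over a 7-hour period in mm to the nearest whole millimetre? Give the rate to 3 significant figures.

Column moisture flux per unit crosswind length is F = V × PW.
Inflow: F_in = 15.4 × 23.7 = 364.98 mm·m/s
Outflow: F_out = 12.4 × 9.24 = 114.576 mm·m/s
Steady-state rate R = (F_in − F_out)/L = (364.98 − 114.576) / 306000 m = 8.183e-04 mm/s.
R = 8.183e-04 × 3600 = 2.95 mm/hr.
Over 7 h: total = 2.95 × 7 = 20.65 ≈ 21 mm.

R ≈ 2.95 mm/hr; total ≈ 21 mm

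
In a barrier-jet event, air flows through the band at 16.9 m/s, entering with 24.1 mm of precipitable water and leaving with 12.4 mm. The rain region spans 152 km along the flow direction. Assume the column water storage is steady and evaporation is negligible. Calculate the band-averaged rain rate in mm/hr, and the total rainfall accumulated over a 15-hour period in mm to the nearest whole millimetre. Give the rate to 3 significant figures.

R ≈ 4.68 mm/hr; total ≈ 70 mm

Column moisture flux per unit crosswind length is F = V × PW.
Inflow: F_in = 16.9 × 24.1 = 407.29 mm·m/s
Outflow: F_out = 16.9 × 12.4 = 209.56 mm·m/s
Steady-state rate R = (F_in − F_out)/L = (407.29 − 209.56) / 152000 m = 1.301e-03 mm/s.
R = 1.301e-03 × 3600 = 4.68 mm/hr.
Over 15 h: total = 4.68 × 15 = 70.2 ≈ 70 mm.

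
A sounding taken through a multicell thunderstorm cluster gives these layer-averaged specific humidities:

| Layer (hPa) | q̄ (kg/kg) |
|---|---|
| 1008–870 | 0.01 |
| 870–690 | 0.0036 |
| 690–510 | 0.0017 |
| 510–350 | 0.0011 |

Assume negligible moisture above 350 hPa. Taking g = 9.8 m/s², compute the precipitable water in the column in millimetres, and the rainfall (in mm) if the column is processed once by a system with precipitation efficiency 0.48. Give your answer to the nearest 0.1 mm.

PW ≈ 25.6 mm; rainfall ≈ 12.3 mm

Precipitable water is the column-integrated vapour mass per unit area: PW = (1/g) Σ q̄ Δp, with q in kg/kg and Δp in Pa (1 kg/m² of water = 1 mm).
Layer 1008–870 hPa: Δp = 138 hPa = 13800 Pa, q̄ = 0.01 kg/kg → 0.01 × 13800 / 9.8 = 14.08 mm
Layer 870–690 hPa: Δp = 180 hPa = 18000 Pa, q̄ = 0.0036 kg/kg → 0.0036 × 18000 / 9.8 = 6.61 mm
Layer 690–510 hPa: Δp = 180 hPa = 18000 Pa, q̄ = 0.0017 kg/kg → 0.0017 × 18000 / 9.8 = 3.12 mm
Layer 510–350 hPa: Δp = 160 hPa = 16000 Pa, q̄ = 0.0011 kg/kg → 0.0011 × 16000 / 9.8 = 1.80 mm
PW = 14.08 + 6.61 + 3.12 + 1.80 = 25.61 ≈ 25.6 mm.
Rainfall = ε × PW = 0.48 × 25.6 = 12.3 mm.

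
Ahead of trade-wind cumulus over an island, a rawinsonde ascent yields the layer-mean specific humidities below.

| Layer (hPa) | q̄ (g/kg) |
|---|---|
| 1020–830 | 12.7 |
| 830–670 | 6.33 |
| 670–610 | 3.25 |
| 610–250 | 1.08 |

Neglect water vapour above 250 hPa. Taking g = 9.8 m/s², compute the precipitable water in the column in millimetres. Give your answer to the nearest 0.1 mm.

Precipitable water is the column-integrated vapour mass per unit area: PW = (1/g) Σ q̄ Δp, with q in kg/kg and Δp in Pa (1 kg/m² of water = 1 mm).
Layer 1020–830 hPa: Δp = 190 hPa = 19000 Pa, q̄ = 0.0127 kg/kg → 0.0127 × 19000 / 9.8 = 24.62 mm
Layer 830–670 hPa: Δp = 160 hPa = 16000 Pa, q̄ = 0.00633 kg/kg → 0.00633 × 16000 / 9.8 = 10.33 mm
Layer 670–610 hPa: Δp = 60 hPa = 6000 Pa, q̄ = 0.00325 kg/kg → 0.00325 × 6000 / 9.8 = 1.99 mm
Layer 610–250 hPa: Δp = 360 hPa = 36000 Pa, q̄ = 0.00108 kg/kg → 0.00108 × 36000 / 9.8 = 3.97 mm
PW = 24.62 + 10.33 + 1.99 + 3.97 = 40.91 ≈ 40.9 mm.

PW ≈ 40.9 mm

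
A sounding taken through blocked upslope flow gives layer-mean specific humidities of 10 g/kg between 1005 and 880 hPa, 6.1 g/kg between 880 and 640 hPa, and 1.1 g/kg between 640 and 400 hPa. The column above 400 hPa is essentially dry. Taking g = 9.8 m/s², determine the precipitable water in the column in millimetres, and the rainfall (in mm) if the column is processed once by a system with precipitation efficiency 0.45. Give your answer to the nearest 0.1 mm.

Precipitable water is the column-integrated vapour mass per unit area: PW = (1/g) Σ q̄ Δp, with q in kg/kg and Δp in Pa (1 kg/m² of water = 1 mm).
Layer 1005–880 hPa: Δp = 125 hPa = 12500 Pa, q̄ = 0.01 kg/kg → 0.01 × 12500 / 9.8 = 12.76 mm
Layer 880–640 hPa: Δp = 240 hPa = 24000 Pa, q̄ = 0.0061 kg/kg → 0.0061 × 24000 / 9.8 = 14.94 mm
Layer 640–400 hPa: Δp = 240 hPa = 24000 Pa, q̄ = 0.0011 kg/kg → 0.0011 × 24000 / 9.8 = 2.69 mm
PW = 12.76 + 14.94 + 2.69 = 30.39 ≈ 30.4 mm.
Rainfall = ε × PW = 0.45 × 30.4 = 13.7 mm.

PW ≈ 30.4 mm; rainfall ≈ 13.7 mm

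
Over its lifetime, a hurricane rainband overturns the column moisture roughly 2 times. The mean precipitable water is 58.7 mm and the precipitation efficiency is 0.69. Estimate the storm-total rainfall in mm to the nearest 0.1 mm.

rainfall ≈ 81.0 mm

Each cycle deposits ε × PW = 0.69 × 58.7 = 40.503 mm.
Over 2 cycles: 2 × 40.503 = 81.0 mm.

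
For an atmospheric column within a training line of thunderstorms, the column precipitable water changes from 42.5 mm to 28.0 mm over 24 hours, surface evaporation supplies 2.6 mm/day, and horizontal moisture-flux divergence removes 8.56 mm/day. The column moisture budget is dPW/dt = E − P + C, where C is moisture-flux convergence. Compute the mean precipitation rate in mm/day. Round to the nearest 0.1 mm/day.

P ≈ 8.5 mm/day

dPW/dt = (28.0 − 42.5) mm / (24/24 day) = -14.500 mm/day.
P = E + C − dPW/dt = 2.6 + (-8.56) − (-14.500) = 8.5 mm/day.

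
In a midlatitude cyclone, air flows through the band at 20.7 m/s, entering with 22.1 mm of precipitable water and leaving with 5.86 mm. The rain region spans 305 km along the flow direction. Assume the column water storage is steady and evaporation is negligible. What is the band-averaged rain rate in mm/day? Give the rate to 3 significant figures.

Column moisture flux per unit crosswind length is F = V × PW.
Inflow: F_in = 20.7 × 22.1 = 457.47 mm·m/s
Outflow: F_out = 20.7 × 5.86 = 121.302 mm·m/s
Steady-state rate R = (F_in − F_out)/L = (457.47 − 121.302) / 305000 m = 1.102e-03 mm/s.
R = 1.102e-03 × 3600 × 24 = 95.2 mm/day.

R ≈ 95.2 mm/day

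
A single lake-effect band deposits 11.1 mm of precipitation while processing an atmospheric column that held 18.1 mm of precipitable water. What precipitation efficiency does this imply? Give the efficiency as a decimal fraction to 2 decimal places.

ε ≈ 0.61

ε = precipitation / PW = 11.1 / 18.1 = 0.61.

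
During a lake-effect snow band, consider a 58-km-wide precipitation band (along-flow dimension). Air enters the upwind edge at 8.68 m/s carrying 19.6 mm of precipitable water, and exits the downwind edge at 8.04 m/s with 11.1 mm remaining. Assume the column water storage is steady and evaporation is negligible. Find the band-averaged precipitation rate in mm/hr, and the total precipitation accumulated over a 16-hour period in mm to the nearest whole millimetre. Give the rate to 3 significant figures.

Column moisture flux per unit crosswind length is F = V × PW.
Inflow: F_in = 8.68 × 19.6 = 170.128 mm·m/s
Outflow: F_out = 8.04 × 11.1 = 89.244 mm·m/s
Steady-state rate R = (F_in − F_out)/L = (170.128 − 89.244) / 58000 m = 1.395e-03 mm/s.
R = 1.395e-03 × 3600 = 5.02 mm/hr.
Over 16 h: total = 5.02 × 16 = 80.32 ≈ 80 mm.

R ≈ 5.02 mm/hr; total ≈ 80 mm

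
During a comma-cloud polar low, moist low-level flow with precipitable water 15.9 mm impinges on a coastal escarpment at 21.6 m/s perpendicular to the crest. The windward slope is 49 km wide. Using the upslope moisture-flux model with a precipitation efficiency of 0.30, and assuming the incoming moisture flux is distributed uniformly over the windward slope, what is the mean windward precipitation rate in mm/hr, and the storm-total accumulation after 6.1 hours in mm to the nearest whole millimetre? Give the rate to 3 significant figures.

R ≈ 7.57 mm/hr; total ≈ 46 mm

Incoming column moisture flux per unit ridge length: F = V × PW = 21.6 × 15.9 = 343.44 mm·m/s.
Spread over the 49 km slope with efficiency ε = 0.30: R = ε·F/W = 0.30 × 343.44 / 49000 m = 2.103e-03 mm/s.
R = 2.103e-03 × 3600 = 7.57 mm/hr.
Over 6.1 h: total = 7.57 × 6.1 = 46.177 ≈ 46 mm.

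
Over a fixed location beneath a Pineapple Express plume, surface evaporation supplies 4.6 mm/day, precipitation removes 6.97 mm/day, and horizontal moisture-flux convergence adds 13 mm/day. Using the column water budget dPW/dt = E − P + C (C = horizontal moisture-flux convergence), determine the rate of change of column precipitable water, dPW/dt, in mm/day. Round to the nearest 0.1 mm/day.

dPW/dt ≈ 10.6 mm/day

dPW/dt = E − P + C = 4.6 − 6.97 + (13) = 10.6 mm/day.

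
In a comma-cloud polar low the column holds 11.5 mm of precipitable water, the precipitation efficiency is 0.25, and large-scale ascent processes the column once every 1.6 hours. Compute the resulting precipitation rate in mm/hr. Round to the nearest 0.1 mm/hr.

Each overturning extracts ε × PW = 0.25 × 11.5 = 2.875 mm.
Rate = ε·PW / τ = 2.875 / 1.6 h = 1.8 mm/hr.

R ≈ 1.8 mm/hr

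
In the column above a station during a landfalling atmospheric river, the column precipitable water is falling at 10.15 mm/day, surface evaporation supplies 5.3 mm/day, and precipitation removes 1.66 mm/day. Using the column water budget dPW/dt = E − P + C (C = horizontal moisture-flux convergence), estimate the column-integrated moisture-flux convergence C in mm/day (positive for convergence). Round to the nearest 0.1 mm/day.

C ≈ -13.8 mm/day

dPW/dt = -10.15 mm/day.
C = dPW/dt − E + P = (-10.15) − 5.3 + 1.66 = -13.8 mm/day.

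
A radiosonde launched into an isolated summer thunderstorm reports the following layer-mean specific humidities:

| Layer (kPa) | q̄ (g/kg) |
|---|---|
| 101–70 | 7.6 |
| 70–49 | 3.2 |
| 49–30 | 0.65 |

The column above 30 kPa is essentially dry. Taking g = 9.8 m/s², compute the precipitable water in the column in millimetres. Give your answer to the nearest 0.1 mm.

Precipitable water is the column-integrated vapour mass per unit area: PW = (1/g) Σ q̄ Δp, with q in kg/kg and Δp in Pa (1 kg/m² of water = 1 mm).
Layer 101–70 kPa: Δp = 310 hPa = 31000 Pa, q̄ = 0.0076 kg/kg → 0.0076 × 31000 / 9.8 = 24.04 mm
Layer 70–49 kPa: Δp = 210 hPa = 21000 Pa, q̄ = 0.0032 kg/kg → 0.0032 × 21000 / 9.8 = 6.86 mm
Layer 49–30 kPa: Δp = 190 hPa = 19000 Pa, q̄ = 0.00065 kg/kg → 0.00065 × 19000 / 9.8 = 1.26 mm
PW = 24.04 + 6.86 + 1.26 = 32.16 ≈ 32.2 mm.

PW ≈ 32.2 mm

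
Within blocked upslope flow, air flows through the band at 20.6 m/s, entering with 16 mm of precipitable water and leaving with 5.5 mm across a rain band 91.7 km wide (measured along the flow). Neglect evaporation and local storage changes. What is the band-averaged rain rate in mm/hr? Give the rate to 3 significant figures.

R ≈ 8.49 mm/hr

Column moisture flux per unit crosswind length is F = V × PW.
Inflow: F_in = 20.6 × 16 = 329.6 mm·m/s
Outflow: F_out = 20.6 × 5.5 = 113.3 mm·m/s
Steady-state rate R = (F_in − F_out)/L = (329.6 − 113.3) / 91700 m = 2.359e-03 mm/s.
R = 2.359e-03 × 3600 = 8.49 mm/hr.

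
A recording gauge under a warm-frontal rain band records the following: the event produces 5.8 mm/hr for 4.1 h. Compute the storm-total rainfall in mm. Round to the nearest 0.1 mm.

total ≈ 23.8 mm

Total = Σ Rᵢ Δtᵢ = 5.8 × 4.1
      = 23.78 = 23.8 mm.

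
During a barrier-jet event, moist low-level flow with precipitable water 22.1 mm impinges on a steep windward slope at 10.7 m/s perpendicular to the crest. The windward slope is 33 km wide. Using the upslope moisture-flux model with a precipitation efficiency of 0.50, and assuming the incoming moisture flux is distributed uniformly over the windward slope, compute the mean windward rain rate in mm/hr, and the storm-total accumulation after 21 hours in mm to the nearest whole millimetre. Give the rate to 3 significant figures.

R ≈ 12.9 mm/hr; total ≈ 271 mm

Incoming column moisture flux per unit ridge length: F = V × PW = 10.7 × 22.1 = 236.47 mm·m/s.
Spread over the 33 km slope with efficiency ε = 0.50: R = ε·F/W = 0.50 × 236.47 / 33000 m = 3.583e-03 mm/s.
R = 3.583e-03 × 3600 = 12.9 mm/hr.
Over 21 h: total = 12.9 × 21 = 270.9 ≈ 271 mm.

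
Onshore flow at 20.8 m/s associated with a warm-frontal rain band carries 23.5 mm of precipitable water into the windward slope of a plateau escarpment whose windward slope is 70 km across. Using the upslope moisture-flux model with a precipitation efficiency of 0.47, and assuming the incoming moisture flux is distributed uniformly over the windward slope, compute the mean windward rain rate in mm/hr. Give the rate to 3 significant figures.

R ≈ 11.8 mm/hr

Incoming column moisture flux per unit ridge length: F = V × PW = 20.8 × 23.5 = 488.8 mm·m/s.
Spread over the 70 km slope with efficiency ε = 0.47: R = ε·F/W = 0.47 × 488.8 / 70000 m = 3.282e-03 mm/s.
R = 3.282e-03 × 3600 = 11.8 mm/hr.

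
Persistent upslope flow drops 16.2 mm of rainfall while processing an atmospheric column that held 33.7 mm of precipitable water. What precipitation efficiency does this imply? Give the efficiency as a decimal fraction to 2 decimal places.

ε = rainfall / PW = 16.2 / 33.7 = 0.48.

ε ≈ 0.48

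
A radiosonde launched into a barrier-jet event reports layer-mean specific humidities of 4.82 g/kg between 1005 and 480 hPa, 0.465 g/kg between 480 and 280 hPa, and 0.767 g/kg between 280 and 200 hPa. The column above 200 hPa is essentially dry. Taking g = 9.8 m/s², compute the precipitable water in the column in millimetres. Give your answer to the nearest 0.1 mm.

Precipitable water is the column-integrated vapour mass per unit area: PW = (1/g) Σ q̄ Δp, with q in kg/kg and Δp in Pa (1 kg/m² of water = 1 mm).
Layer 1005–480 hPa: Δp = 525 hPa = 52500 Pa, q̄ = 0.00482 kg/kg → 0.00482 × 52500 / 9.8 = 25.82 mm
Layer 480–280 hPa: Δp = 200 hPa = 20000 Pa, q̄ = 0.000465 kg/kg → 0.000465 × 20000 / 9.8 = 0.95 mm
Layer 280–200 hPa: Δp = 80 hPa = 8000 Pa, q̄ = 0.000767 kg/kg → 0.000767 × 8000 / 9.8 = 0.63 mm
PW = 25.82 + 0.95 + 0.63 = 27.40 ≈ 27.4 mm.

PW ≈ 27.4 mm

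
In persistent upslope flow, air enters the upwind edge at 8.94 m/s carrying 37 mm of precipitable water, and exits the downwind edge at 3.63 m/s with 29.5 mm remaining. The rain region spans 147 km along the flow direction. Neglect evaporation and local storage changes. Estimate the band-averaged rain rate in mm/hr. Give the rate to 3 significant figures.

Column moisture flux per unit crosswind length is F = V × PW.
Inflow: F_in = 8.94 × 37 = 330.78 mm·m/s
Outflow: F_out = 3.63 × 29.5 = 107.085 mm·m/s
Steady-state rate R = (F_in − F_out)/L = (330.78 − 107.085) / 147000 m = 1.522e-03 mm/s.
R = 1.522e-03 × 3600 = 5.48 mm/hr.

R ≈ 5.48 mm/hr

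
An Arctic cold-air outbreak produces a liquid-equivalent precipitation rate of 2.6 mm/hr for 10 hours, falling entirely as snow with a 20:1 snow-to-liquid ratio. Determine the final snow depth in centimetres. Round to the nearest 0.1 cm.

Liquid-equivalent depth = 2.6 × 10 = 26 mm.
Snow depth = 26 mm × 20 = 520 mm = 52.0 cm.

snow depth ≈ 52.0 cm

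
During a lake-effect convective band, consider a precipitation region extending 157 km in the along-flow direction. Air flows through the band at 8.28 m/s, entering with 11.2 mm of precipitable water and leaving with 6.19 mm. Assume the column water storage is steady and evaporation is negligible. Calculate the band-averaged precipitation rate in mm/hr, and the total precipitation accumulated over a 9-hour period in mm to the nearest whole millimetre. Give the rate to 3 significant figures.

Column moisture flux per unit crosswind length is F = V × PW.
Inflow: F_in = 8.28 × 11.2 = 92.736 mm·m/s
Outflow: F_out = 8.28 × 6.19 = 51.2532 mm·m/s
Steady-state rate R = (F_in − F_out)/L = (92.736 − 51.2532) / 157000 m = 2.642e-04 mm/s.
R = 2.642e-04 × 3600 = 0.951 mm/hr.
Over 9 h: total = 0.951 × 9 = 8.559 ≈ 9 mm.

R ≈ 0.951 mm/hr; total ≈ 9 mm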